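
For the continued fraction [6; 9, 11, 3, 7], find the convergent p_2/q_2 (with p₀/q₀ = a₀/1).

611/100

Using pₖ = aₖpₖ₋₁ + pₖ₋₂, qₖ = aₖqₖ₋₁ + qₖ₋₂ (with p₋₁=1, p₋₂=0, q₋₁=0, q₋₂=1):
  k=0: a=6, p=6, q=1
  k=1: a=9, p=55, q=9
  k=2: a=11, p=611, q=100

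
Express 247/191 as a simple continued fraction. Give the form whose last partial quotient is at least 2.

247 = 1*191 + 56
191 = 3*56 + 23
56 = 2*23 + 10
23 = 2*10 + 3
10 = 3*3 + 1
3 = 3*1 + 0  (stop)
So 247/191 = [1; 3, 2, 2, 3, 3].

[1; 3, 2, 2, 3, 3]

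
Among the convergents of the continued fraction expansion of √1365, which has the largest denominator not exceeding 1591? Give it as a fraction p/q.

25271/684

√1365 = [36; 1, 17, 2, 17, 1, 72, …] (period length 6).
Convergents:
  p_0/q_0 = 36/1
  p_1/q_1 = 37/1
  p_2/q_2 = 665/18
  p_3/q_3 = 1367/37
  p_4/q_4 = 23904/647
  p_5/q_5 = 25271/684
  p_6/q_6 = 1843416/49895
q_5 = 684 ≤ 1591 < 49895 = q_6, so the answer is 25271/684.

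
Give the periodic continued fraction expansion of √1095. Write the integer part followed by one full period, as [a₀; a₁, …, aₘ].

[33; 11, 66]

a₀ = ⌊√1095⌋ = 33.
With m₀=0, d₀=1 and mₖ₊₁ = dₖaₖ − mₖ, dₖ₊₁ = (n − mₖ₊₁²)/dₖ, aₖ₊₁ = ⌊(a₀+mₖ₊₁)/dₖ₊₁⌋:
  k=1: m=33, d=6, a=11
  k=2: m=33, d=1, a=66
d=1 and a=2a₀=66 at k=2, so the next step gives (m, d) = (33, 6) again — its k=1 value — and the period has length 2.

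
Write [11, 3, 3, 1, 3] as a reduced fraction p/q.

Fold from the inside: start with 3/1.
  1 + 1/3 = 4/3
  3 + 3/4 = 15/4
  3 + 4/15 = 49/15
  11 + 15/49 = 554/49

554/49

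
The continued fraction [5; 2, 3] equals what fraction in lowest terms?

38/7

Fold from the inside: start with 3/1.
  2 + 1/3 = 7/3
  5 + 3/7 = 38/7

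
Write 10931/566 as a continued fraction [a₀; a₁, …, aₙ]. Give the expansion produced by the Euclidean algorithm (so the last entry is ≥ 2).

[19; 3, 5, 17, 2]

10931 = 19*566 + 177
566 = 3*177 + 35
177 = 5*35 + 2
35 = 17*2 + 1
2 = 2*1 + 0  (stop)
So 10931/566 = [19; 3, 5, 17, 2].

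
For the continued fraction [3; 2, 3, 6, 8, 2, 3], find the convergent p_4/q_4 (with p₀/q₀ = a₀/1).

Using pₖ = aₖpₖ₋₁ + pₖ₋₂, qₖ = aₖqₖ₋₁ + qₖ₋₂ (with p₋₁=1, p₋₂=0, q₋₁=0, q₋₂=1):
  k=0: a=3, p=3, q=1
  k=1: a=2, p=7, q=2
  k=2: a=3, p=24, q=7
  k=3: a=6, p=151, q=44
  k=4: a=8, p=1232, q=359

1232/359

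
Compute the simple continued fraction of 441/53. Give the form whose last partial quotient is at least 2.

[8; 3, 8, 2]

441 = 8·53 + 17
53 = 3·17 + 2
17 = 8·2 + 1
2 = 2·1 + 0  (stop)
So 441/53 = [8; 3, 8, 2].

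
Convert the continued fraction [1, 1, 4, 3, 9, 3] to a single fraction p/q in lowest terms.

839/463

Fold from the inside: start with 3/1.
  9 + 1/3 = 28/3
  3 + 3/28 = 87/28
  4 + 28/87 = 376/87
  1 + 87/376 = 463/376
  1 + 376/463 = 839/463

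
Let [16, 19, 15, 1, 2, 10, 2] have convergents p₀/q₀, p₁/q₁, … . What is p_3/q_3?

Using pₖ = aₖpₖ₋₁ + pₖ₋₂, qₖ = aₖqₖ₋₁ + qₖ₋₂ (with p₋₁=1, p₋₂=0, q₋₁=0, q₋₂=1):
  k=0: a=16, p=16, q=1
  k=1: a=19, p=305, q=19
  k=2: a=15, p=4591, q=286
  k=3: a=1, p=4896, q=305

4896/305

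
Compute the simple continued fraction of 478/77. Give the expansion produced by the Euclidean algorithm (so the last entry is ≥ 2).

[6; 4, 1, 4, 3]

478 = 6·77 + 16
77 = 4·16 + 13
16 = 1·13 + 3
13 = 4·3 + 1
3 = 3·1 + 0  (stop)
So 478/77 = [6; 4, 1, 4, 3].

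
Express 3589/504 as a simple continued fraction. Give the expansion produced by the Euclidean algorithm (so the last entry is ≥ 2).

3589 = 7*504 + 61
504 = 8*61 + 16
61 = 3*16 + 13
16 = 1*13 + 3
13 = 4*3 + 1
3 = 3*1 + 0  (stop)
So 3589/504 = [7; 8, 3, 1, 4, 3].

[7; 8, 3, 1, 4, 3]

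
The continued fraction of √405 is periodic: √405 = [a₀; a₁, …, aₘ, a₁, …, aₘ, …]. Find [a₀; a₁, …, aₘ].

a₀ = ⌊√405⌋ = 20.
With m₀=0, d₀=1 and mₖ₊₁ = dₖaₖ − mₖ, dₖ₊₁ = (n − mₖ₊₁²)/dₖ, aₖ₊₁ = ⌊(a₀+mₖ₊₁)/dₖ₊₁⌋:
  k=1: m=20, d=5, a=8
  k=2: m=20, d=1, a=40
d=1 and a=2a₀=40 at k=2, so the next step gives (m, d) = (20, 5) again — its k=1 value — and the period has length 2.

[20; 8, 40]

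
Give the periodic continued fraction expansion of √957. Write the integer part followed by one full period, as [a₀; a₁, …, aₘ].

a₀ = ⌊√957⌋ = 30.
With m₀=0, d₀=1 and mₖ₊₁ = dₖaₖ − mₖ, dₖ₊₁ = (n − mₖ₊₁²)/dₖ, aₖ₊₁ = ⌊(a₀+mₖ₊₁)/dₖ₊₁⌋:
  k=1: m=30, d=57, a=1
  k=2: m=27, d=4, a=14
  k=3: m=29, d=29, a=2
  k=4: m=29, d=4, a=14
  k=5: m=27, d=57, a=1
  k=6: m=30, d=1, a=60
d=1 and a=2a₀=60 at k=6, so the next step gives (m, d) = (30, 57) again — its k=1 value — and the period has length 6.

[30; 1, 14, 2, 14, 1, 60]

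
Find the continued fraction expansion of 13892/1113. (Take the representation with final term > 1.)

[12; 2, 13, 13, 1, 2]

13892 = 12×1113 + 536
1113 = 2×536 + 41
536 = 13×41 + 3
41 = 13×3 + 2
3 = 1×2 + 1
2 = 2×1 + 0  (stop)
So 13892/1113 = [12; 2, 13, 13, 1, 2].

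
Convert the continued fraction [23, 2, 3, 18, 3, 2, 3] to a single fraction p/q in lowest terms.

Fold from the inside: start with 3/1.
  2 + 1/3 = 7/3
  3 + 3/7 = 24/7
  18 + 7/24 = 439/24
  3 + 24/439 = 1341/439
  2 + 439/1341 = 3121/1341
  23 + 1341/3121 = 73124/3121

73124/3121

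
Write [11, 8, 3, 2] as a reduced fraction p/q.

645/58

Using pₖ = aₖpₖ₋₁ + pₖ₋₂ and qₖ = aₖqₖ₋₁ + qₖ₋₂:
  k=0: a=11, p=11, q=1
  k=1: a=8, p=89, q=8
  k=2: a=3, p=278, q=25
  k=3: a=2, p=645, q=58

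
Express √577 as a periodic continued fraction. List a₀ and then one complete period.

[24; 48]

a₀ = ⌊√577⌋ = 24.
With m₀=0, d₀=1 and mₖ₊₁ = dₖaₖ − mₖ, dₖ₊₁ = (n − mₖ₊₁²)/dₖ, aₖ₊₁ = ⌊(a₀+mₖ₊₁)/dₖ₊₁⌋:
  k=1: m=24, d=1, a=48
d=1 and a=2a₀=48 at k=1, so the next step gives (m, d) = (24, 1) again — its k=1 value — and the period has length 1.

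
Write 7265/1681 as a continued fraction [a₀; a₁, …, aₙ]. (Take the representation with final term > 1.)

[4; 3, 9, 3, 19]

7265 = 4*1681 + 541
1681 = 3*541 + 58
541 = 9*58 + 19
58 = 3*19 + 1
19 = 19*1 + 0  (stop)
So 7265/1681 = [4; 3, 9, 3, 19].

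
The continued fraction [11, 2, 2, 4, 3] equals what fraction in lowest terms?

810/71

Fold from the inside: start with 3/1.
  4 + 1/3 = 13/3
  2 + 3/13 = 29/13
  2 + 13/29 = 71/29
  11 + 29/71 = 810/71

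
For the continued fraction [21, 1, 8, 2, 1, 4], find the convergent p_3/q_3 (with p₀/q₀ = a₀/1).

Using pₖ = aₖpₖ₋₁ + pₖ₋₂, qₖ = aₖqₖ₋₁ + qₖ₋₂ (with p₋₁=1, p₋₂=0, q₋₁=0, q₋₂=1):
  k=0: a=21, p=21, q=1
  k=1: a=1, p=22, q=1
  k=2: a=8, p=197, q=9
  k=3: a=2, p=416, q=19

416/19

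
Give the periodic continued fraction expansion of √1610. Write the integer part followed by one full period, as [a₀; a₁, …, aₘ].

a₀ = ⌊√1610⌋ = 40.
With m₀=0, d₀=1 and mₖ₊₁ = dₖaₖ − mₖ, dₖ₊₁ = (n − mₖ₊₁²)/dₖ, aₖ₊₁ = ⌊(a₀+mₖ₊₁)/dₖ₊₁⌋:
  k=1: m=40, d=10, a=8
  k=2: m=40, d=1, a=80
d=1 and a=2a₀=80 at k=2, so the next step gives (m, d) = (40, 10) again — its k=1 value — and the period has length 2.

[40; 8, 80]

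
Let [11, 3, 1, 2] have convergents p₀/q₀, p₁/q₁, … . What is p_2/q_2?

Using pₖ = aₖpₖ₋₁ + pₖ₋₂, qₖ = aₖqₖ₋₁ + qₖ₋₂ (with p₋₁=1, p₋₂=0, q₋₁=0, q₋₂=1):
  k=0: a=11, p=11, q=1
  k=1: a=3, p=34, q=3
  k=2: a=1, p=45, q=4

45/4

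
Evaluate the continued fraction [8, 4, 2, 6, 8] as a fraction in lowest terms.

Fold from the inside: start with 8/1.
  6 + 1/8 = 49/8
  2 + 8/49 = 106/49
  4 + 49/106 = 473/106
  8 + 106/473 = 3890/473

3890/473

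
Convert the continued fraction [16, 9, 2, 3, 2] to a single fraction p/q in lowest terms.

2432/151

Using pₖ = aₖpₖ₋₁ + pₖ₋₂ and qₖ = aₖqₖ₋₁ + qₖ₋₂:
  k=0: a=16, p=16, q=1
  k=1: a=9, p=145, q=9
  k=2: a=2, p=306, q=19
  k=3: a=3, p=1063, q=66
  k=4: a=2, p=2432, q=151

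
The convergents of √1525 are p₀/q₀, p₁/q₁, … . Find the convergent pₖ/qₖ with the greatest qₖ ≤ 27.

√1525 = [39; 19, 1, 1, 19, 78, …] (period length 5).
Convergents:
  p_0/q_0 = 39/1
  p_1/q_1 = 742/19
  p_2/q_2 = 781/20
  p_3/q_3 = 1523/39
q_2 = 20 ≤ 27 < 39 = q_3, so the answer is 781/20.

781/20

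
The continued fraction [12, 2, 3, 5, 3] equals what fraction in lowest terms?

1467/118

Fold from the inside: start with 3/1.
  5 + 1/3 = 16/3
  3 + 3/16 = 51/16
  2 + 16/51 = 118/51
  12 + 51/118 = 1467/118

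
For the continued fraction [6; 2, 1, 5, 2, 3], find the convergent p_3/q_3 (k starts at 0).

Using pₖ = aₖpₖ₋₁ + pₖ₋₂, qₖ = aₖqₖ₋₁ + qₖ₋₂ (with p₋₁=1, p₋₂=0, q₋₁=0, q₋₂=1):
  k=0: a=6, p=6, q=1
  k=1: a=2, p=13, q=2
  k=2: a=1, p=19, q=3
  k=3: a=5, p=108, q=17

108/17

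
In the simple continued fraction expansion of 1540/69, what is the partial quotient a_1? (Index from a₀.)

3

1540 = 22·69 + 22   →  a_0 = 22
69 = 3·22 + 3   →  a_1 = 3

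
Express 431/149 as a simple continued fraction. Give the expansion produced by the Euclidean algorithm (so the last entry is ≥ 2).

431 = 2·149 + 133
149 = 1·133 + 16
133 = 8·16 + 5
16 = 3·5 + 1
5 = 5·1 + 0  (stop)
So 431/149 = [2; 1, 8, 3, 5].

[2; 1, 8, 3, 5]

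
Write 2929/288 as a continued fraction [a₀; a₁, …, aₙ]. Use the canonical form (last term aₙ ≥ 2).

[10; 5, 1, 7, 6]

2929 = 10×288 + 49
288 = 5×49 + 43
49 = 1×43 + 6
43 = 7×6 + 1
6 = 6×1 + 0  (stop)
So 2929/288 = [10; 5, 1, 7, 6].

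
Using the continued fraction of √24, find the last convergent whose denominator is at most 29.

49/10

√24 = [4; 1, 8, …] (period length 2).
Convergents:
  p_0/q_0 = 4/1
  p_1/q_1 = 5/1
  p_2/q_2 = 44/9
  p_3/q_3 = 49/10
  p_4/q_4 = 436/89
q_3 = 10 ≤ 29 < 89 = q_4, so the answer is 49/10.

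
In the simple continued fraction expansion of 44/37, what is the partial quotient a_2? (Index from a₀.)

44 = 1·37 + 7   →  a_0 = 1
37 = 5·7 + 2   →  a_1 = 5
7 = 3·2 + 1   →  a_2 = 3

3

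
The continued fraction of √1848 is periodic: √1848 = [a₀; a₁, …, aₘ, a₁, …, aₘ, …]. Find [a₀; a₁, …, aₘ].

[42; 1, 84]

a₀ = ⌊√1848⌋ = 42.
With m₀=0, d₀=1 and mₖ₊₁ = dₖaₖ − mₖ, dₖ₊₁ = (n − mₖ₊₁²)/dₖ, aₖ₊₁ = ⌊(a₀+mₖ₊₁)/dₖ₊₁⌋:
  k=1: m=42, d=84, a=1
  k=2: m=42, d=1, a=84
d=1 and a=2a₀=84 at k=2, so the next step gives (m, d) = (42, 84) again — its k=1 value — and the period has length 2.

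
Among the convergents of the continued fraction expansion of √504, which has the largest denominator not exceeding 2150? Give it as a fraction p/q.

√504 = [22; 2, 4, 2, 44, …] (period length 4).
Convergents:
  p_0/q_0 = 22/1
  p_1/q_1 = 45/2
  p_2/q_2 = 202/9
  p_3/q_3 = 449/20
  p_4/q_4 = 19958/889
  p_5/q_5 = 40365/1798
  p_6/q_6 = 181418/8081
q_5 = 1798 ≤ 2150 < 8081 = q_6, so the answer is 40365/1798.

40365/1798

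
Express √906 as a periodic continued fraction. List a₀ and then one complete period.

a₀ = ⌊√906⌋ = 30.
With m₀=0, d₀=1 and mₖ₊₁ = dₖaₖ − mₖ, dₖ₊₁ = (n − mₖ₊₁²)/dₖ, aₖ₊₁ = ⌊(a₀+mₖ₊₁)/dₖ₊₁⌋:
  k=1: m=30, d=6, a=10
  k=2: m=30, d=1, a=60
d=1 and a=2a₀=60 at k=2, so the next step gives (m, d) = (30, 6) again — its k=1 value — and the period has length 2.

[30; 10, 60]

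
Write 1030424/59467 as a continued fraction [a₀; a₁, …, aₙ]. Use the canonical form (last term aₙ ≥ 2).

1030424 = 17·59467 + 19485
59467 = 3·19485 + 1012
19485 = 19·1012 + 257
1012 = 3·257 + 241
257 = 1·241 + 16
241 = 15·16 + 1
16 = 16·1 + 0  (stop)
So 1030424/59467 = [17; 3, 19, 3, 1, 15, 16].

[17; 3, 19, 3, 1, 15, 16]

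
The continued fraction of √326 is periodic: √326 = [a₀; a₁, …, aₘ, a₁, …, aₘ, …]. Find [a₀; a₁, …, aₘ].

a₀ = ⌊√326⌋ = 18.
With m₀=0, d₀=1 and mₖ₊₁ = dₖaₖ − mₖ, dₖ₊₁ = (n − mₖ₊₁²)/dₖ, aₖ₊₁ = ⌊(a₀+mₖ₊₁)/dₖ₊₁⌋:
  k=1: m=18, d=2, a=18
  k=2: m=18, d=1, a=36
d=1 and a=2a₀=36 at k=2, so the next step gives (m, d) = (18, 2) again — its k=1 value — and the period has length 2.

[18; 18, 36]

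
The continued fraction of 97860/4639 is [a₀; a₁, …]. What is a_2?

97860 = 21·4639 + 441   →  a_0 = 21
4639 = 10·441 + 229   →  a_1 = 10
441 = 1·229 + 212   →  a_2 = 1

1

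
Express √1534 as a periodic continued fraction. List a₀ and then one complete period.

a₀ = ⌊√1534⌋ = 39.
With m₀=0, d₀=1 and mₖ₊₁ = dₖaₖ − mₖ, dₖ₊₁ = (n − mₖ₊₁²)/dₖ, aₖ₊₁ = ⌊(a₀+mₖ₊₁)/dₖ₊₁⌋:
  k=1: m=39, d=13, a=6
  k=2: m=39, d=1, a=78
d=1 and a=2a₀=78 at k=2, so the next step gives (m, d) = (39, 13) again — its k=1 value — and the period has length 2.

[39; 6, 78]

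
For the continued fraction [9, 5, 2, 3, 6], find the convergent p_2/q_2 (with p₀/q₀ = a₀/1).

Using pₖ = aₖpₖ₋₁ + pₖ₋₂, qₖ = aₖqₖ₋₁ + qₖ₋₂ (with p₋₁=1, p₋₂=0, q₋₁=0, q₋₂=1):
  k=0: a=9, p=9, q=1
  k=1: a=5, p=46, q=5
  k=2: a=2, p=101, q=11

101/11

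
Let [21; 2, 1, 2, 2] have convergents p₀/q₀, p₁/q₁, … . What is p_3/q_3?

171/8

Using pₖ = aₖpₖ₋₁ + pₖ₋₂, qₖ = aₖqₖ₋₁ + qₖ₋₂ (with p₋₁=1, p₋₂=0, q₋₁=0, q₋₂=1):
  k=0: a=21, p=21, q=1
  k=1: a=2, p=43, q=2
  k=2: a=1, p=64, q=3
  k=3: a=2, p=171, q=8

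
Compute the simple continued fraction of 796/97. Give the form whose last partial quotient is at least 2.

796 = 8*97 + 20
97 = 4*20 + 17
20 = 1*17 + 3
17 = 5*3 + 2
3 = 1*2 + 1
2 = 2*1 + 0  (stop)
So 796/97 = [8; 4, 1, 5, 1, 2].

[8; 4, 1, 5, 1, 2]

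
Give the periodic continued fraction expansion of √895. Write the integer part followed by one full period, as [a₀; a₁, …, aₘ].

[29; 1, 10, 1, 58]

a₀ = ⌊√895⌋ = 29.
With m₀=0, d₀=1 and mₖ₊₁ = dₖaₖ − mₖ, dₖ₊₁ = (n − mₖ₊₁²)/dₖ, aₖ₊₁ = ⌊(a₀+mₖ₊₁)/dₖ₊₁⌋:
  k=1: m=29, d=54, a=1
  k=2: m=25, d=5, a=10
  k=3: m=25, d=54, a=1
  k=4: m=29, d=1, a=58
d=1 and a=2a₀=58 at k=4, so the next step gives (m, d) = (29, 54) again — its k=1 value — and the period has length 4.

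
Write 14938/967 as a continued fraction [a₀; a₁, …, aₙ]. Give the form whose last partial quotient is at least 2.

[15; 2, 4, 3, 2, 14]

14938 = 15·967 + 433
967 = 2·433 + 101
433 = 4·101 + 29
101 = 3·29 + 14
29 = 2·14 + 1
14 = 14·1 + 0  (stop)
So 14938/967 = [15; 2, 4, 3, 2, 14].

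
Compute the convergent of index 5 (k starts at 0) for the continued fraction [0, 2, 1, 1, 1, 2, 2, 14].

8/21

Using pₖ = aₖpₖ₋₁ + pₖ₋₂, qₖ = aₖqₖ₋₁ + qₖ₋₂ (with p₋₁=1, p₋₂=0, q₋₁=0, q₋₂=1):
  k=0: a=0, p=0, q=1
  k=1: a=2, p=1, q=2
  k=2: a=1, p=1, q=3
  k=3: a=1, p=2, q=5
  k=4: a=1, p=3, q=8
  k=5: a=2, p=8, q=21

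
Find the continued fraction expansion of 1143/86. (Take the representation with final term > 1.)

[13; 3, 2, 3, 1, 2]

1143 = 13×86 + 25
86 = 3×25 + 11
25 = 2×11 + 3
11 = 3×3 + 2
3 = 1×2 + 1
2 = 2×1 + 0  (stop)
So 1143/86 = [13; 3, 2, 3, 1, 2].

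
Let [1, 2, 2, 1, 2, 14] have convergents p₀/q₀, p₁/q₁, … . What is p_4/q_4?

27/19

Using pₖ = aₖpₖ₋₁ + pₖ₋₂, qₖ = aₖqₖ₋₁ + qₖ₋₂ (with p₋₁=1, p₋₂=0, q₋₁=0, q₋₂=1):
  k=0: a=1, p=1, q=1
  k=1: a=2, p=3, q=2
  k=2: a=2, p=7, q=5
  k=3: a=1, p=10, q=7
  k=4: a=2, p=27, q=19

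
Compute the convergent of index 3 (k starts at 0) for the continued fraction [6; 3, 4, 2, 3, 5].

183/29

Using pₖ = aₖpₖ₋₁ + pₖ₋₂, qₖ = aₖqₖ₋₁ + qₖ₋₂ (with p₋₁=1, p₋₂=0, q₋₁=0, q₋₂=1):
  k=0: a=6, p=6, q=1
  k=1: a=3, p=19, q=3
  k=2: a=4, p=82, q=13
  k=3: a=2, p=183, q=29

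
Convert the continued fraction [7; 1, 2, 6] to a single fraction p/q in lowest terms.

Fold from the inside: start with 6/1.
  2 + 1/6 = 13/6
  1 + 6/13 = 19/13
  7 + 13/19 = 146/19

146/19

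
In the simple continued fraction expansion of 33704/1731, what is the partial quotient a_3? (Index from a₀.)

14

33704 = 19·1731 + 815   →  a_0 = 19
1731 = 2·815 + 101   →  a_1 = 2
815 = 8·101 + 7   →  a_2 = 8
101 = 14·7 + 3   →  a_3 = 14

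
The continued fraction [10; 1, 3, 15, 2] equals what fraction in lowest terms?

Fold from the inside: start with 2/1.
  15 + 1/2 = 31/2
  3 + 2/31 = 95/31
  1 + 31/95 = 126/95
  10 + 95/126 = 1355/126

1355/126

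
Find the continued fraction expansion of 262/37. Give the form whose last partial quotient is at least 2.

[7; 12, 3]

262 = 7*37 + 3
37 = 12*3 + 1
3 = 3*1 + 0  (stop)
So 262/37 = [7; 12, 3].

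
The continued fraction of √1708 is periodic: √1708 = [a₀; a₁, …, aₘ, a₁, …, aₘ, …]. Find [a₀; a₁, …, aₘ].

a₀ = ⌊√1708⌋ = 41.
With m₀=0, d₀=1 and mₖ₊₁ = dₖaₖ − mₖ, dₖ₊₁ = (n − mₖ₊₁²)/dₖ, aₖ₊₁ = ⌊(a₀+mₖ₊₁)/dₖ₊₁⌋:
  k=1: m=41, d=27, a=3
  k=2: m=40, d=4, a=20
  k=3: m=40, d=27, a=3
  k=4: m=41, d=1, a=82
d=1 and a=2a₀=82 at k=4, so the next step gives (m, d) = (41, 27) again — its k=1 value — and the period has length 4.

[41; 3, 20, 3, 82]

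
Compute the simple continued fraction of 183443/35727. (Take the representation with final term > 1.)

[5; 7, 2, 3, 9, 8, 9]

183443 = 5*35727 + 4808
35727 = 7*4808 + 2071
4808 = 2*2071 + 666
2071 = 3*666 + 73
666 = 9*73 + 9
73 = 8*9 + 1
9 = 9*1 + 0  (stop)
So 183443/35727 = [5; 7, 2, 3, 9, 8, 9].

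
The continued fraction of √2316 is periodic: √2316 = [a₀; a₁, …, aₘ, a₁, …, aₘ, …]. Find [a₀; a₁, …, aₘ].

a₀ = ⌊√2316⌋ = 48.
With m₀=0, d₀=1 and mₖ₊₁ = dₖaₖ − mₖ, dₖ₊₁ = (n − mₖ₊₁²)/dₖ, aₖ₊₁ = ⌊(a₀+mₖ₊₁)/dₖ₊₁⌋:
  k=1: m=48, d=12, a=8
  k=2: m=48, d=1, a=96
d=1 and a=2a₀=96 at k=2, so the next step gives (m, d) = (48, 12) again — its k=1 value — and the period has length 2.

[48; 8, 96]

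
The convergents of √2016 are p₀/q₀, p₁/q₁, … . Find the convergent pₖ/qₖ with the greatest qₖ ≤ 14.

√2016 = [44; 1, 8, 1, 88, …] (period length 4).
Convergents:
  p_0/q_0 = 44/1
  p_1/q_1 = 45/1
  p_2/q_2 = 404/9
  p_3/q_3 = 449/10
  p_4/q_4 = 39916/889
q_3 = 10 ≤ 14 < 889 = q_4, so the answer is 449/10.

449/10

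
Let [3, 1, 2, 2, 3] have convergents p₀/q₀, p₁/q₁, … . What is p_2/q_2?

Using pₖ = aₖpₖ₋₁ + pₖ₋₂, qₖ = aₖqₖ₋₁ + qₖ₋₂ (with p₋₁=1, p₋₂=0, q₋₁=0, q₋₂=1):
  k=0: a=3, p=3, q=1
  k=1: a=1, p=4, q=1
  k=2: a=2, p=11, q=3

11/3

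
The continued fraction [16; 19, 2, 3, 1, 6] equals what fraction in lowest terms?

19037/1186

Using pₖ = aₖpₖ₋₁ + pₖ₋₂ and qₖ = aₖqₖ₋₁ + qₖ₋₂:
  k=0: a=16, p=16, q=1
  k=1: a=19, p=305, q=19
  k=2: a=2, p=626, q=39
  k=3: a=3, p=2183, q=136
  k=4: a=1, p=2809, q=175
  k=5: a=6, p=19037, q=1186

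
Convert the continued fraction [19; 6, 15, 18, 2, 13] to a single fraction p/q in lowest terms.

873361/45571

Fold from the inside: start with 13/1.
  2 + 1/13 = 27/13
  18 + 13/27 = 499/27
  15 + 27/499 = 7512/499
  6 + 499/7512 = 45571/7512
  19 + 7512/45571 = 873361/45571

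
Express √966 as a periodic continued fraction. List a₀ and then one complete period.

[31; 12, 2, 2, 2, 12, 62]

a₀ = ⌊√966⌋ = 31.
With m₀=0, d₀=1 and mₖ₊₁ = dₖaₖ − mₖ, dₖ₊₁ = (n − mₖ₊₁²)/dₖ, aₖ₊₁ = ⌊(a₀+mₖ₊₁)/dₖ₊₁⌋:
  k=1: m=31, d=5, a=12
  k=2: m=29, d=25, a=2
  k=3: m=21, d=21, a=2
  k=4: m=21, d=25, a=2
  k=5: m=29, d=5, a=12
  k=6: m=31, d=1, a=62
d=1 and a=2a₀=62 at k=6, so the next step gives (m, d) = (31, 5) again — its k=1 value — and the period has length 6.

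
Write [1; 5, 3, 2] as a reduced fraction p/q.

44/37

Using pₖ = aₖpₖ₋₁ + pₖ₋₂ and qₖ = aₖqₖ₋₁ + qₖ₋₂:
  k=0: a=1, p=1, q=1
  k=1: a=5, p=6, q=5
  k=2: a=3, p=19, q=16
  k=3: a=2, p=44, q=37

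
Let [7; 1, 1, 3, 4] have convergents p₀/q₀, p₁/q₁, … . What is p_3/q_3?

53/7

Using pₖ = aₖpₖ₋₁ + pₖ₋₂, qₖ = aₖqₖ₋₁ + qₖ₋₂ (with p₋₁=1, p₋₂=0, q₋₁=0, q₋₂=1):
  k=0: a=7, p=7, q=1
  k=1: a=1, p=8, q=1
  k=2: a=1, p=15, q=2
  k=3: a=3, p=53, q=7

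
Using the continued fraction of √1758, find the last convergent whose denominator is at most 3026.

49266/1175

√1758 = [41; 1, 12, 1, 82, …] (period length 4).
Convergents:
  p_0/q_0 = 41/1
  p_1/q_1 = 42/1
  p_2/q_2 = 545/13
  p_3/q_3 = 587/14
  p_4/q_4 = 48679/1161
  p_5/q_5 = 49266/1175
  p_6/q_6 = 639871/15261
q_5 = 1175 ≤ 3026 < 15261 = q_6, so the answer is 49266/1175.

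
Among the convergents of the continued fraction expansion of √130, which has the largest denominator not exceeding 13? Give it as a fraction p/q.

√130 = [11; 2, 2, 22, …] (period length 3).
Convergents:
  p_0/q_0 = 11/1
  p_1/q_1 = 23/2
  p_2/q_2 = 57/5
  p_3/q_3 = 1277/112
q_2 = 5 ≤ 13 < 112 = q_3, so the answer is 57/5.

57/5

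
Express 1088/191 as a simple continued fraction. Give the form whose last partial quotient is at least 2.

1088 = 5*191 + 133
191 = 1*133 + 58
133 = 2*58 + 17
58 = 3*17 + 7
17 = 2*7 + 3
7 = 2*3 + 1
3 = 3*1 + 0  (stop)
So 1088/191 = [5; 1, 2, 3, 2, 2, 3].

[5; 1, 2, 3, 2, 2, 3]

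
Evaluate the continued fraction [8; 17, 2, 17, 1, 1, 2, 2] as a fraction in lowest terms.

61146/7589

Using pₖ = aₖpₖ₋₁ + pₖ₋₂ and qₖ = aₖqₖ₋₁ + qₖ₋₂:
  k=0: a=8, p=8, q=1
  k=1: a=17, p=137, q=17
  k=2: a=2, p=282, q=35
  k=3: a=17, p=4931, q=612
  k=4: a=1, p=5213, q=647
  k=5: a=1, p=10144, q=1259
  k=6: a=2, p=25501, q=3165
  k=7: a=2, p=61146, q=7589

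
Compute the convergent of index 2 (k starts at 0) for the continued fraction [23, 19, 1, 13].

Using pₖ = aₖpₖ₋₁ + pₖ₋₂, qₖ = aₖqₖ₋₁ + qₖ₋₂ (with p₋₁=1, p₋₂=0, q₋₁=0, q₋₂=1):
  k=0: a=23, p=23, q=1
  k=1: a=19, p=438, q=19
  k=2: a=1, p=461, q=20

461/20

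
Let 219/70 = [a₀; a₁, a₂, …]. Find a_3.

3

219 = 3·70 + 9   →  a_0 = 3
70 = 7·9 + 7   →  a_1 = 7
9 = 1·7 + 2   →  a_2 = 1
7 = 3·2 + 1   →  a_3 = 3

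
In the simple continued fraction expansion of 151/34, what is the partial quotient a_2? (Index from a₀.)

151 = 4·34 + 15   →  a_0 = 4
34 = 2·15 + 4   →  a_1 = 2
15 = 3·4 + 3   →  a_2 = 3

3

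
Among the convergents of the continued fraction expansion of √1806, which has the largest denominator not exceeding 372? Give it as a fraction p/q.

14449/340

√1806 = [42; 2, 84, …] (period length 2).
Convergents:
  p_0/q_0 = 42/1
  p_1/q_1 = 85/2
  p_2/q_2 = 7182/169
  p_3/q_3 = 14449/340
  p_4/q_4 = 1220898/28729
q_3 = 340 ≤ 372 < 28729 = q_4, so the answer is 14449/340.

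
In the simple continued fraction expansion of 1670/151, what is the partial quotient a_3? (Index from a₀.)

3

1670 = 11·151 + 9   →  a_0 = 11
151 = 16·9 + 7   →  a_1 = 16
9 = 1·7 + 2   →  a_2 = 1
7 = 3·2 + 1   →  a_3 = 3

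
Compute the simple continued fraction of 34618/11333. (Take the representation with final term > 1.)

[3; 18, 3, 4, 6, 1, 1, 3]

34618 = 3×11333 + 619
11333 = 18×619 + 191
619 = 3×191 + 46
191 = 4×46 + 7
46 = 6×7 + 4
7 = 1×4 + 3
4 = 1×3 + 1
3 = 3×1 + 0  (stop)
So 34618/11333 = [3; 18, 3, 4, 6, 1, 1, 3].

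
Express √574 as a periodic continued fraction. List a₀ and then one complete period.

a₀ = ⌊√574⌋ = 23.
With m₀=0, d₀=1 and mₖ₊₁ = dₖaₖ − mₖ, dₖ₊₁ = (n − mₖ₊₁²)/dₖ, aₖ₊₁ = ⌊(a₀+mₖ₊₁)/dₖ₊₁⌋:
  k=1: m=23, d=45, a=1
  k=2: m=22, d=2, a=22
  k=3: m=22, d=45, a=1
  k=4: m=23, d=1, a=46
d=1 and a=2a₀=46 at k=4, so the next step gives (m, d) = (23, 45) again — its k=1 value — and the period has length 4.

[23; 1, 22, 1, 46]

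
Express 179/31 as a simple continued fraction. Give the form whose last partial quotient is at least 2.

[5; 1, 3, 2, 3]

179 = 5·31 + 24
31 = 1·24 + 7
24 = 3·7 + 3
7 = 2·3 + 1
3 = 3·1 + 0  (stop)
So 179/31 = [5; 1, 3, 2, 3].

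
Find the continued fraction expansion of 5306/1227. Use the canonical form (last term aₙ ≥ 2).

[4; 3, 12, 16, 2]

5306 = 4×1227 + 398
1227 = 3×398 + 33
398 = 12×33 + 2
33 = 16×2 + 1
2 = 2×1 + 0  (stop)
So 5306/1227 = [4; 3, 12, 16, 2].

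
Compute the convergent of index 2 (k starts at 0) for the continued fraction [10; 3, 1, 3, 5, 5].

41/4

Using pₖ = aₖpₖ₋₁ + pₖ₋₂, qₖ = aₖqₖ₋₁ + qₖ₋₂ (with p₋₁=1, p₋₂=0, q₋₁=0, q₋₂=1):
  k=0: a=10, p=10, q=1
  k=1: a=3, p=31, q=3
  k=2: a=1, p=41, q=4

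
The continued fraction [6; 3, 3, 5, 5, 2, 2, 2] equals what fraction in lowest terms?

22466/3565

Fold from the inside: start with 2/1.
  2 + 1/2 = 5/2
  2 + 2/5 = 12/5
  5 + 5/12 = 65/12
  5 + 12/65 = 337/65
  3 + 65/337 = 1076/337
  3 + 337/1076 = 3565/1076
  6 + 1076/3565 = 22466/3565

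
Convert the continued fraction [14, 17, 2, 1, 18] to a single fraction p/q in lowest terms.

Using pₖ = aₖpₖ₋₁ + pₖ₋₂ and qₖ = aₖqₖ₋₁ + qₖ₋₂:
  k=0: a=14, p=14, q=1
  k=1: a=17, p=239, q=17
  k=2: a=2, p=492, q=35
  k=3: a=1, p=731, q=52
  k=4: a=18, p=13650, q=971

13650/971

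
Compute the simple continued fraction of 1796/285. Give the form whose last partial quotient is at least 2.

[6; 3, 3, 5, 2, 2]

1796 = 6*285 + 86
285 = 3*86 + 27
86 = 3*27 + 5
27 = 5*5 + 2
5 = 2*2 + 1
2 = 2*1 + 0  (stop)
So 1796/285 = [6; 3, 3, 5, 2, 2].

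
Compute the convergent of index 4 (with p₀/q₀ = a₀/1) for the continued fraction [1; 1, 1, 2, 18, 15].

147/92

Using pₖ = aₖpₖ₋₁ + pₖ₋₂, qₖ = aₖqₖ₋₁ + qₖ₋₂ (with p₋₁=1, p₋₂=0, q₋₁=0, q₋₂=1):
  k=0: a=1, p=1, q=1
  k=1: a=1, p=2, q=1
  k=2: a=1, p=3, q=2
  k=3: a=2, p=8, q=5
  k=4: a=18, p=147, q=92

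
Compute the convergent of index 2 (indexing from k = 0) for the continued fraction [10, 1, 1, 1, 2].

21/2

Using pₖ = aₖpₖ₋₁ + pₖ₋₂, qₖ = aₖqₖ₋₁ + qₖ₋₂ (with p₋₁=1, p₋₂=0, q₋₁=0, q₋₂=1):
  k=0: a=10, p=10, q=1
  k=1: a=1, p=11, q=1
  k=2: a=1, p=21, q=2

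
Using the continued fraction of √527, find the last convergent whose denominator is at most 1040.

23737/1034

√527 = [22; 1, 21, 1, 44, …] (period length 4).
Convergents:
  p_0/q_0 = 22/1
  p_1/q_1 = 23/1
  p_2/q_2 = 505/22
  p_3/q_3 = 528/23
  p_4/q_4 = 23737/1034
  p_5/q_5 = 24265/1057
q_4 = 1034 ≤ 1040 < 1057 = q_5, so the answer is 23737/1034.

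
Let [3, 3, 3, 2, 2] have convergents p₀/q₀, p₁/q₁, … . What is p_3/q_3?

76/23

Using pₖ = aₖpₖ₋₁ + pₖ₋₂, qₖ = aₖqₖ₋₁ + qₖ₋₂ (with p₋₁=1, p₋₂=0, q₋₁=0, q₋₂=1):
  k=0: a=3, p=3, q=1
  k=1: a=3, p=10, q=3
  k=2: a=3, p=33, q=10
  k=3: a=2, p=76, q=23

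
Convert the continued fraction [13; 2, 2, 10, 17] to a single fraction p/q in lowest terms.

11916/889

Using pₖ = aₖpₖ₋₁ + pₖ₋₂ and qₖ = aₖqₖ₋₁ + qₖ₋₂:
  k=0: a=13, p=13, q=1
  k=1: a=2, p=27, q=2
  k=2: a=2, p=67, q=5
  k=3: a=10, p=697, q=52
  k=4: a=17, p=11916, q=889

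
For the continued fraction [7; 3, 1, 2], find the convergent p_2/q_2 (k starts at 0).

29/4

Using pₖ = aₖpₖ₋₁ + pₖ₋₂, qₖ = aₖqₖ₋₁ + qₖ₋₂ (with p₋₁=1, p₋₂=0, q₋₁=0, q₋₂=1):
  k=0: a=7, p=7, q=1
  k=1: a=3, p=22, q=3
  k=2: a=1, p=29, q=4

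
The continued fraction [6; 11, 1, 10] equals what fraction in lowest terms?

797/131

Using pₖ = aₖpₖ₋₁ + pₖ₋₂ and qₖ = aₖqₖ₋₁ + qₖ₋₂:
  k=0: a=6, p=6, q=1
  k=1: a=11, p=67, q=11
  k=2: a=1, p=73, q=12
  k=3: a=10, p=797, q=131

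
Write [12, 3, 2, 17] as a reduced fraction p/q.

1499/122

Using pₖ = aₖpₖ₋₁ + pₖ₋₂ and qₖ = aₖqₖ₋₁ + qₖ₋₂:
  k=0: a=12, p=12, q=1
  k=1: a=3, p=37, q=3
  k=2: a=2, p=86, q=7
  k=3: a=17, p=1499, q=122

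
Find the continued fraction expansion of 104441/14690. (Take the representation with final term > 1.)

104441 = 7*14690 + 1611
14690 = 9*1611 + 191
1611 = 8*191 + 83
191 = 2*83 + 25
83 = 3*25 + 8
25 = 3*8 + 1
8 = 8*1 + 0  (stop)
So 104441/14690 = [7; 9, 8, 2, 3, 3, 8].

[7; 9, 8, 2, 3, 3, 8]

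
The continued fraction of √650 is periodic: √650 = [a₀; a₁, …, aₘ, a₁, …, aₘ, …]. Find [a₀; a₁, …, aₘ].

[25; 2, 50]

a₀ = ⌊√650⌋ = 25.
With m₀=0, d₀=1 and mₖ₊₁ = dₖaₖ − mₖ, dₖ₊₁ = (n − mₖ₊₁²)/dₖ, aₖ₊₁ = ⌊(a₀+mₖ₊₁)/dₖ₊₁⌋:
  k=1: m=25, d=25, a=2
  k=2: m=25, d=1, a=50
d=1 and a=2a₀=50 at k=2, so the next step gives (m, d) = (25, 25) again — its k=1 value — and the period has length 2.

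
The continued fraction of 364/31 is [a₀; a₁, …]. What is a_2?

2

364 = 11·31 + 23   →  a_0 = 11
31 = 1·23 + 8   →  a_1 = 1
23 = 2·8 + 7   →  a_2 = 2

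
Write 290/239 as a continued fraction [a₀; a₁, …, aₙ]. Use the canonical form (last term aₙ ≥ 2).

[1; 4, 1, 2, 5, 3]

290 = 1*239 + 51
239 = 4*51 + 35
51 = 1*35 + 16
35 = 2*16 + 3
16 = 5*3 + 1
3 = 3*1 + 0  (stop)
So 290/239 = [1; 4, 1, 2, 5, 3].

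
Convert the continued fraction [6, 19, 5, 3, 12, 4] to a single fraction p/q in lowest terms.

93366/15427

Fold from the inside: start with 4/1.
  12 + 1/4 = 49/4
  3 + 4/49 = 151/49
  5 + 49/151 = 804/151
  19 + 151/804 = 15427/804
  6 + 804/15427 = 93366/15427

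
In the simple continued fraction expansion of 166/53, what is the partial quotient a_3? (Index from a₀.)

166 = 3·53 + 7   →  a_0 = 3
53 = 7·7 + 4   →  a_1 = 7
7 = 1·4 + 3   →  a_2 = 1
4 = 1·3 + 1   →  a_3 = 1

1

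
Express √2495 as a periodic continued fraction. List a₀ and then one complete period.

a₀ = ⌊√2495⌋ = 49.
With m₀=0, d₀=1 and mₖ₊₁ = dₖaₖ − mₖ, dₖ₊₁ = (n − mₖ₊₁²)/dₖ, aₖ₊₁ = ⌊(a₀+mₖ₊₁)/dₖ₊₁⌋:
  k=1: m=49, d=94, a=1
  k=2: m=45, d=5, a=18
  k=3: m=45, d=94, a=1
  k=4: m=49, d=1, a=98
d=1 and a=2a₀=98 at k=4, so the next step gives (m, d) = (49, 94) again — its k=1 value — and the period has length 4.

[49; 1, 18, 1, 98]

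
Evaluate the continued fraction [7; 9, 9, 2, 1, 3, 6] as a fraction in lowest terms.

Fold from the inside: start with 6/1.
  3 + 1/6 = 19/6
  1 + 6/19 = 25/19
  2 + 19/25 = 69/25
  9 + 25/69 = 646/69
  9 + 69/646 = 5883/646
  7 + 646/5883 = 41827/5883

41827/5883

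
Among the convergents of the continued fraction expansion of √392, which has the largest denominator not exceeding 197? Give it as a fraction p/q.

√392 = [19; 1, 3, 1, 38, …] (period length 4).
Convergents:
  p_0/q_0 = 19/1
  p_1/q_1 = 20/1
  p_2/q_2 = 79/4
  p_3/q_3 = 99/5
  p_4/q_4 = 3841/194
  p_5/q_5 = 3940/199
q_4 = 194 ≤ 197 < 199 = q_5, so the answer is 3841/194.

3841/194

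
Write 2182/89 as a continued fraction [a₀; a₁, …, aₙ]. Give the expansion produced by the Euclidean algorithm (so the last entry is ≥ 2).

2182 = 24×89 + 46
89 = 1×46 + 43
46 = 1×43 + 3
43 = 14×3 + 1
3 = 3×1 + 0  (stop)
So 2182/89 = [24; 1, 1, 14, 3].

[24; 1, 1, 14, 3]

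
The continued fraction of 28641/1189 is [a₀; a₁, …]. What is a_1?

28641 = 24·1189 + 105   →  a_0 = 24
1189 = 11·105 + 34   →  a_1 = 11

11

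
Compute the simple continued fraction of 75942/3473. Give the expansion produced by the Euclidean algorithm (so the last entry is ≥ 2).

75942 = 21*3473 + 3009
3473 = 1*3009 + 464
3009 = 6*464 + 225
464 = 2*225 + 14
225 = 16*14 + 1
14 = 14*1 + 0  (stop)
So 75942/3473 = [21; 1, 6, 2, 16, 14].

[21; 1, 6, 2, 16, 14]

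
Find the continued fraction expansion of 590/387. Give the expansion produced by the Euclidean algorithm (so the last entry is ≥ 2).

[1; 1, 1, 9, 1, 2, 6]

590 = 1×387 + 203
387 = 1×203 + 184
203 = 1×184 + 19
184 = 9×19 + 13
19 = 1×13 + 6
13 = 2×6 + 1
6 = 6×1 + 0  (stop)
So 590/387 = [1; 1, 1, 9, 1, 2, 6].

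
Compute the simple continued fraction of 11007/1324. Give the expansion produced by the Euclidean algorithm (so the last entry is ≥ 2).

[8; 3, 5, 3, 1, 19]

11007 = 8*1324 + 415
1324 = 3*415 + 79
415 = 5*79 + 20
79 = 3*20 + 19
20 = 1*19 + 1
19 = 19*1 + 0  (stop)
So 11007/1324 = [8; 3, 5, 3, 1, 19].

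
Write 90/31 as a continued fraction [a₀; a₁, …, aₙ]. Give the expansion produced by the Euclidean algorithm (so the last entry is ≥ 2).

90 = 2×31 + 28
31 = 1×28 + 3
28 = 9×3 + 1
3 = 3×1 + 0  (stop)
So 90/31 = [2; 1, 9, 3].

[2; 1, 9, 3]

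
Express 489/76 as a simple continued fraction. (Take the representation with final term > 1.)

489 = 6×76 + 33
76 = 2×33 + 10
33 = 3×10 + 3
10 = 3×3 + 1
3 = 3×1 + 0  (stop)
So 489/76 = [6; 2, 3, 3, 3].

[6; 2, 3, 3, 3]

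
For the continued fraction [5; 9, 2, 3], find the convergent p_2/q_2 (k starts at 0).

Using pₖ = aₖpₖ₋₁ + pₖ₋₂, qₖ = aₖqₖ₋₁ + qₖ₋₂ (with p₋₁=1, p₋₂=0, q₋₁=0, q₋₂=1):
  k=0: a=5, p=5, q=1
  k=1: a=9, p=46, q=9
  k=2: a=2, p=97, q=19

97/19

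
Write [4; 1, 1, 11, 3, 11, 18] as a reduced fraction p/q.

Using pₖ = aₖpₖ₋₁ + pₖ₋₂ and qₖ = aₖqₖ₋₁ + qₖ₋₂:
  k=0: a=4, p=4, q=1
  k=1: a=1, p=5, q=1
  k=2: a=1, p=9, q=2
  k=3: a=11, p=104, q=23
  k=4: a=3, p=321, q=71
  k=5: a=11, p=3635, q=804
  k=6: a=18, p=65751, q=14543

65751/14543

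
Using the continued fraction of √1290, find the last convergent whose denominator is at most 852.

30565/851

√1290 = [35; 1, 10, 1, 70, …] (period length 4).
Convergents:
  p_0/q_0 = 35/1
  p_1/q_1 = 36/1
  p_2/q_2 = 395/11
  p_3/q_3 = 431/12
  p_4/q_4 = 30565/851
  p_5/q_5 = 30996/863
q_4 = 851 ≤ 852 < 863 = q_5, so the answer is 30565/851.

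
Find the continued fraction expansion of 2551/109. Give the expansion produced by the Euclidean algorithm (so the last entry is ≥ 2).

[23; 2, 2, 10, 2]

2551 = 23·109 + 44
109 = 2·44 + 21
44 = 2·21 + 2
21 = 10·2 + 1
2 = 2·1 + 0  (stop)
So 2551/109 = [23; 2, 2, 10, 2].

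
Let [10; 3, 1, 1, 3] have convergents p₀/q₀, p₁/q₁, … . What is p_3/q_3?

72/7

Using pₖ = aₖpₖ₋₁ + pₖ₋₂, qₖ = aₖqₖ₋₁ + qₖ₋₂ (with p₋₁=1, p₋₂=0, q₋₁=0, q₋₂=1):
  k=0: a=10, p=10, q=1
  k=1: a=3, p=31, q=3
  k=2: a=1, p=41, q=4
  k=3: a=1, p=72, q=7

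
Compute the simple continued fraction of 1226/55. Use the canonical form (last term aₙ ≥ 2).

[22; 3, 2, 3, 2]

1226 = 22·55 + 16
55 = 3·16 + 7
16 = 2·7 + 2
7 = 3·2 + 1
2 = 2·1 + 0  (stop)
So 1226/55 = [22; 3, 2, 3, 2].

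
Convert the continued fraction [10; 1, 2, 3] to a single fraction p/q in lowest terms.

Fold from the inside: start with 3/1.
  2 + 1/3 = 7/3
  1 + 3/7 = 10/7
  10 + 7/10 = 107/10

107/10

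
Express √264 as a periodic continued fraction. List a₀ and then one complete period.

[16; 4, 32]

a₀ = ⌊√264⌋ = 16.
With m₀=0, d₀=1 and mₖ₊₁ = dₖaₖ − mₖ, dₖ₊₁ = (n − mₖ₊₁²)/dₖ, aₖ₊₁ = ⌊(a₀+mₖ₊₁)/dₖ₊₁⌋:
  k=1: m=16, d=8, a=4
  k=2: m=16, d=1, a=32
d=1 and a=2a₀=32 at k=2, so the next step gives (m, d) = (16, 8) again — its k=1 value — and the period has length 2.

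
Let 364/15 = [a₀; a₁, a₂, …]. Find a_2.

1

364 = 24·15 + 4   →  a_0 = 24
15 = 3·4 + 3   →  a_1 = 3
4 = 1·3 + 1   →  a_2 = 1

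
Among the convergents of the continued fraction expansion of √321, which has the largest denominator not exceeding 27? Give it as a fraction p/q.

215/12

√321 = [17; 1, 10, 1, 34, …] (period length 4).
Convergents:
  p_0/q_0 = 17/1
  p_1/q_1 = 18/1
  p_2/q_2 = 197/11
  p_3/q_3 = 215/12
  p_4/q_4 = 7507/419
q_3 = 12 ≤ 27 < 419 = q_4, so the answer is 215/12.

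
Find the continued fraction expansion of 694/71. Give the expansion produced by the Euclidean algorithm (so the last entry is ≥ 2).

694 = 9*71 + 55
71 = 1*55 + 16
55 = 3*16 + 7
16 = 2*7 + 2
7 = 3*2 + 1
2 = 2*1 + 0  (stop)
So 694/71 = [9; 1, 3, 2, 3, 2].

[9; 1, 3, 2, 3, 2]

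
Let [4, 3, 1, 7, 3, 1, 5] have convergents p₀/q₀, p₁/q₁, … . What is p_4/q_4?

Using pₖ = aₖpₖ₋₁ + pₖ₋₂, qₖ = aₖqₖ₋₁ + qₖ₋₂ (with p₋₁=1, p₋₂=0, q₋₁=0, q₋₂=1):
  k=0: a=4, p=4, q=1
  k=1: a=3, p=13, q=3
  k=2: a=1, p=17, q=4
  k=3: a=7, p=132, q=31
  k=4: a=3, p=413, q=97

413/97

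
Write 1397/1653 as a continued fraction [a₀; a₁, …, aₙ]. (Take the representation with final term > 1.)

1397 = 0*1653 + 1397
1653 = 1*1397 + 256
1397 = 5*256 + 117
256 = 2*117 + 22
117 = 5*22 + 7
22 = 3*7 + 1
7 = 7*1 + 0  (stop)
So 1397/1653 = [0; 1, 5, 2, 5, 3, 7].

[0; 1, 5, 2, 5, 3, 7]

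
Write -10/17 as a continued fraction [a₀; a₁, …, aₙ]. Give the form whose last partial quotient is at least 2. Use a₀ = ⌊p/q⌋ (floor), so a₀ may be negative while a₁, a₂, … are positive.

-10 = -1*17 + 7
17 = 2*7 + 3
7 = 2*3 + 1
3 = 3*1 + 0  (stop)
So -10/17 = [-1; 2, 2, 3].

[-1; 2, 2, 3]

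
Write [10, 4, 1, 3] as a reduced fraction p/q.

Using pₖ = aₖpₖ₋₁ + pₖ₋₂ and qₖ = aₖqₖ₋₁ + qₖ₋₂:
  k=0: a=10, p=10, q=1
  k=1: a=4, p=41, q=4
  k=2: a=1, p=51, q=5
  k=3: a=3, p=194, q=19

194/19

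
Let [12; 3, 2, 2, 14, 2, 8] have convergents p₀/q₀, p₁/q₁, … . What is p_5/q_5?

Using pₖ = aₖpₖ₋₁ + pₖ₋₂, qₖ = aₖqₖ₋₁ + qₖ₋₂ (with p₋₁=1, p₋₂=0, q₋₁=0, q₋₂=1):
  k=0: a=12, p=12, q=1
  k=1: a=3, p=37, q=3
  k=2: a=2, p=86, q=7
  k=3: a=2, p=209, q=17
  k=4: a=14, p=3012, q=245
  k=5: a=2, p=6233, q=507

6233/507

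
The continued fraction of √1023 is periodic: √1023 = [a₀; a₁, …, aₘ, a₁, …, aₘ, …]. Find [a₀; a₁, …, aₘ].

[31; 1, 62]

a₀ = ⌊√1023⌋ = 31.
With m₀=0, d₀=1 and mₖ₊₁ = dₖaₖ − mₖ, dₖ₊₁ = (n − mₖ₊₁²)/dₖ, aₖ₊₁ = ⌊(a₀+mₖ₊₁)/dₖ₊₁⌋:
  k=1: m=31, d=62, a=1
  k=2: m=31, d=1, a=62
d=1 and a=2a₀=62 at k=2, so the next step gives (m, d) = (31, 62) again — its k=1 value — and the period has length 2.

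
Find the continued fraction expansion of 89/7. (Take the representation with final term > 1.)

[12; 1, 2, 2]

89 = 12*7 + 5
7 = 1*5 + 2
5 = 2*2 + 1
2 = 2*1 + 0  (stop)
So 89/7 = [12; 1, 2, 2].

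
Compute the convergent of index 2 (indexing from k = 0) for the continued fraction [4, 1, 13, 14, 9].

69/14

Using pₖ = aₖpₖ₋₁ + pₖ₋₂, qₖ = aₖqₖ₋₁ + qₖ₋₂ (with p₋₁=1, p₋₂=0, q₋₁=0, q₋₂=1):
  k=0: a=4, p=4, q=1
  k=1: a=1, p=5, q=1
  k=2: a=13, p=69, q=14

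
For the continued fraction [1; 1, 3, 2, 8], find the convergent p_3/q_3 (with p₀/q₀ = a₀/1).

16/9

Using pₖ = aₖpₖ₋₁ + pₖ₋₂, qₖ = aₖqₖ₋₁ + qₖ₋₂ (with p₋₁=1, p₋₂=0, q₋₁=0, q₋₂=1):
  k=0: a=1, p=1, q=1
  k=1: a=1, p=2, q=1
  k=2: a=3, p=7, q=4
  k=3: a=2, p=16, q=9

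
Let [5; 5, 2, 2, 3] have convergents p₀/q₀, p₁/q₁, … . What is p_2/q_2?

Using pₖ = aₖpₖ₋₁ + pₖ₋₂, qₖ = aₖqₖ₋₁ + qₖ₋₂ (with p₋₁=1, p₋₂=0, q₋₁=0, q₋₂=1):
  k=0: a=5, p=5, q=1
  k=1: a=5, p=26, q=5
  k=2: a=2, p=57, q=11

57/11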